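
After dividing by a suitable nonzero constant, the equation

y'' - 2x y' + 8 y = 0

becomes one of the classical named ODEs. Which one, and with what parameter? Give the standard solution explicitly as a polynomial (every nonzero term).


The equation is already in a standard form:  y'' - 2x y' + 8 y = 0.
This matches the Hermite equation y'' - 2x y' + 2n y = 0 with 2n = 8, so n = 4; the polynomial solution is H_4(x).
With y = sum_k a_k x^k, matching x^k gives (k+2)(k+1) a_{k+2} = 2(k - n) a_k = 2(k - 4) a_k. The right side vanishes at k = 4, so the series with the parity of 4 terminates at degree 4.
Standard normalization: leading coefficient of H_n is 2^n, so a_4 = 2^4 = 16. Work downward with a_k = (k+1)(k+2) a_{k+2} / (2(k - n)):
  a_2 = (3)(4)(16) / (2(2 - 4)) = 192/(-4) = -48
  a_0 = (1)(2)(-48) / (2(0 - 4)) = -96/(-8) = 12
Hence H_4(x) = 16 x^4 - 48 x^2 + 12.

H_4(x); series = 16 x^4 - 48 x^2 + 12


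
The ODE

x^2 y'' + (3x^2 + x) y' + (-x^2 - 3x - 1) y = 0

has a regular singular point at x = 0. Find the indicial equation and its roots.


Divide by x^2 to reach normal form y'' + P_1(x) y' + P_2(x) y = 0 with P_1(x) = 3 + 1/x and P_2(x) = -1 - 3/x - 1/x^2.
x = 0 is a singular point because the y'-coefficient 3 + 1/x has a pole at x = 0 and the y-coefficient -1 - 3/x - 1/x^2 has a pole at x = 0.
It is a regular singular point because x P_1(x) = p(x) = 3x + 1 and x^2 P_2(x) = q(x) = -x^2 - 3x - 1 are polynomials, hence analytic at x = 0.
p(0) = 1,  q(0) = -1.
Indicial equation: r(r-1) + p(0) r + q(0) = 0, i.e. r^2 + (p(0) - 1) r + q(0) = 0, i.e. r^2 - 1 = 0.
Discriminant: (0)^2 - 4(-1) = 4, so r = (0 ± 2)/2.
Solving: r_1 = 1, r_2 = -1.

indicial: r^2 - 1 = 0; roots r_1 = 1, r_2 = -1


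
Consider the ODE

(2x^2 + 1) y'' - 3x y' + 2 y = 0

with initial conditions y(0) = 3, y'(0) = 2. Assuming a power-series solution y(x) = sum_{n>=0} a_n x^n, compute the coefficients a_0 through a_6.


Ansatz: y(x) = sum_{n>=0} a_n x^n, so y'(x) = sum_{n>=1} n a_n x^(n-1) and y''(x) = sum_{n>=2} n(n-1) a_n x^(n-2).
Substitute into P(x) y'' + Q(x) y' + R(x) y = 0 with P(x) = 2x^2 + 1, Q(x) = -3x, R(x) = 2, and match powers of x.
Initial conditions: a_0 = 3, a_1 = 2.
Setting the coefficient of each power of x to zero and solving order by order (substituting the coefficients already found):
  x^0: 2 a_2 + 2 a_0 = 0  ->  2 a_2 = -2 a_0 = -6  ->  a_2 = -3
  x^1: 6 a_3 - a_1 = 0  ->  6 a_3 = a_1 = 2  ->  a_3 = 1/3
  x^2: 12 a_4 = 0  ->  a_4 = 0
  x^3: 20 a_5 + 5 a_3 = 0  ->  20 a_5 = -5 a_3 = -5/3  ->  a_5 = -1/12
  x^4: 30 a_6 + 14 a_4 = 0  ->  30 a_6 = -14 a_4 = 0  ->  a_6 = 0
Truncated series: y(x) = 3 + 2 x - 3 x^2 + (1/3) x^3 - (1/12) x^5 + O(x^7).

a_0 = 3; a_1 = 2; a_2 = -3; a_3 = 1/3; a_4 = 0; a_5 = -1/12; a_6 = 0


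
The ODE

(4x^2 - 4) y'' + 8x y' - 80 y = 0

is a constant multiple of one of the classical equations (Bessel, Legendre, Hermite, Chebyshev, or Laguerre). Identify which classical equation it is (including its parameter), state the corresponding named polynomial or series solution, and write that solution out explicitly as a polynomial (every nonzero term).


All three coefficients share the factor -4; dividing through by -4 gives  (1 - x^2) y'' - 2x y' + 20 y = 0.
This matches the Legendre equation (1 - x^2) y'' - 2x y' + n(n+1) y = 0 (note the -2x y' term) with n(n+1) = 20, so n = 4; the polynomial solution is P_4(x).
With y = sum_k a_k x^k, matching x^k gives (k+2)(k+1) a_{k+2} = [k(k+1) - n(n+1)] a_k = (k - 4)(k + 5) a_k. The right side vanishes at k = 4, so the series with the parity of 4 terminates at degree 4.
Standard normalization (P_n(1) = 1): leading coefficient (2n)!/(2^n (n!)^2) = 40320/(16*576) = 35/8, so a_4 = 35/8. Work downward with a_k = (k+1)(k+2) a_{k+2} / ((k - 4)(k + 5)):
  a_2 = (3)(4)(35/8) / ((2 - 4)(2 + 5)) = (105/2)/(-14) = -15/4
  a_0 = (1)(2)(-15/4) / ((0 - 4)(0 + 5)) = (-15/2)/(-20) = 3/8
Hence P_4(x) = 35 x^4/8 - 15 x^2/4 + 3/8.

P_4(x); series = 35 x^4/8 - 15 x^2/4 + 3/8


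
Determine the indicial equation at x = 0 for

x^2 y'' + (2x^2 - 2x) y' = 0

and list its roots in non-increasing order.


Divide by x^2 to reach normal form y'' + P_1(x) y' + P_2(x) y = 0 with P_1(x) = 2 - 2/x and P_2(x) = 0.
x = 0 is a singular point because the y'-coefficient 2 - 2/x has a pole at x = 0.
It is a regular singular point because x P_1(x) = p(x) = 2x - 2 and x^2 P_2(x) = q(x) = 0 are polynomials, hence analytic at x = 0.
p(0) = -2,  q(0) = 0.
Indicial equation: r(r-1) + p(0) r + q(0) = 0, i.e. r^2 + (p(0) - 1) r + q(0) = 0, i.e. r^2 - 3 r = 0.
Discriminant: (-3)^2 - 4(0) = 9, so r = (3 ± 3)/2.
Solving: r_1 = 3, r_2 = 0.

indicial: r^2 - 3 r = 0; roots r_1 = 3, r_2 = 0


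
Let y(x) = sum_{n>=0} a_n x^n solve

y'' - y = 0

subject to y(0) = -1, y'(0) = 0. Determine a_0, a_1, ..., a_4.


Ansatz: y(x) = sum_{n>=0} a_n x^n, so y'(x) = sum_{n>=1} n a_n x^(n-1) and y''(x) = sum_{n>=2} n(n-1) a_n x^(n-2).
Substitute into P(x) y'' + Q(x) y' + R(x) y = 0 with P(x) = 1, Q(x) = 0, R(x) = -1, and match powers of x.
Initial conditions: a_0 = -1, a_1 = 0.
Setting the coefficient of each power of x to zero and solving order by order (substituting the coefficients already found):
  x^0: 2 a_2 - a_0 = 0  ->  2 a_2 = a_0 = -1  ->  a_2 = -1/2
  x^1: 6 a_3 - a_1 = 0  ->  6 a_3 = a_1 = 0  ->  a_3 = 0
  x^2: 12 a_4 - a_2 = 0  ->  12 a_4 = a_2 = -1/2  ->  a_4 = -1/24
Truncated series: y(x) = -1 - (1/2) x^2 - (1/24) x^4 + O(x^5).

a_0 = -1; a_1 = 0; a_2 = -1/2; a_3 = 0; a_4 = -1/24


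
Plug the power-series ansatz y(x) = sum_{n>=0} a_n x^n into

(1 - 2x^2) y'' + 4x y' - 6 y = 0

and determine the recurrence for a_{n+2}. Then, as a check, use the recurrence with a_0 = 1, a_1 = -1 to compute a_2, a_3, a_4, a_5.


Substitute y = sum_n a_n x^n.
(1 - 2 x^2) y'' contributes (n+2)(n+1) a_{n+2} - 2 n(n-1) a_n at x^n.
4 x y'(x) contributes 4 n a_n at x^n.
-6 y(x) contributes -6 a_n at x^n.
Matching x^n: (n+2)(n+1) a_{n+2} + (-2 n(n-1) + 4 n - 6) a_n = 0.
Thus a_{n+2} = (2 n(n-1) - 4 n + 6) / ((n+1)(n+2)) * a_n.

Check with a_0 = 1, a_1 = -1 (apply the recurrence for n = 0, 1, 2, 3): a_0 = 1, a_1 = -1, a_2 = 3, a_3 = -1/3, a_4 = 1/2, a_5 = -1/10.

a_(n+2) = (2 n(n-1) - 4 n + 6) / ((n+1)(n+2)) * a_n; check: a_0 = 1, a_1 = -1, a_2 = 3, a_3 = -1/3, a_4 = 1/2, a_5 = -1/10


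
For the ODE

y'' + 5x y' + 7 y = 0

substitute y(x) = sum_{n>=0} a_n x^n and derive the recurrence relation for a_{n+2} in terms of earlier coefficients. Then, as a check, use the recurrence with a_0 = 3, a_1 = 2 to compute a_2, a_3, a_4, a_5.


Substitute y = sum_n a_n x^n.
y''(x) has coefficient (n+2)(n+1) a_{n+2} at x^n;
5 x y'(x) has coefficient 5 n a_n at x^n (shift);
7 y(x) has coefficient 7 a_n at x^n.
Matching x^n: (n+2)(n+1) a_{n+2} + (5n + 7) a_n = 0.
Thus a_{n+2} = (-5n - 7) / ((n+1)(n+2)) * a_n.

Check with a_0 = 3, a_1 = 2 (apply the recurrence for n = 0, 1, 2, 3): a_0 = 3, a_1 = 2, a_2 = -21/2, a_3 = -4, a_4 = 119/8, a_5 = 22/5.

a_(n+2) = (-5n - 7) / ((n+1)(n+2)) * a_n; check: a_0 = 3, a_1 = 2, a_2 = -21/2, a_3 = -4, a_4 = 119/8, a_5 = 22/5


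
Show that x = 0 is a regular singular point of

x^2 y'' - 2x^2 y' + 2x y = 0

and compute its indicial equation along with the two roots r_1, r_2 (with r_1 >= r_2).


Divide by x^2 to reach normal form y'' + P_1(x) y' + P_2(x) y = 0 with P_1(x) = -2 and P_2(x) = 2/x.
x = 0 is a singular point because the y-coefficient 2/x has a pole at x = 0.
It is a regular singular point because x P_1(x) = p(x) = -2x and x^2 P_2(x) = q(x) = 2x are polynomials, hence analytic at x = 0.
p(0) = 0,  q(0) = 0.
Indicial equation: r(r-1) + p(0) r + q(0) = 0, i.e. r^2 + (p(0) - 1) r + q(0) = 0, i.e. r^2 - 1 r = 0.
Discriminant: (-1)^2 - 4(0) = 1, so r = (1 ± 1)/2.
Solving: r_1 = 1, r_2 = 0.

indicial: r^2 - 1 r = 0; roots r_1 = 1, r_2 = 0


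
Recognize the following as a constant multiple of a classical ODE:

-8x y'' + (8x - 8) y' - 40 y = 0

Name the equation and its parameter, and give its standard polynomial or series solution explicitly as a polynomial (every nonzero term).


All three coefficients share the factor -8; dividing through by -8 gives  x y'' + (1 - x) y' + 5 y = 0.
This matches the Laguerre equation x y'' + (1 - x) y' + n y = 0 with n = 5; the polynomial solution is L_5(x).
With y = sum_k a_k x^k, matching x^k gives (k+1)k a_{k+1} + (k+1) a_{k+1} - k a_k + n a_k = 0, i.e. (k+1)^2 a_{k+1} = (k - n) a_k = (k - 5) a_k. The right side vanishes at k = 5, so the series terminates at degree 5.
Standard normalization L_n(0) = 1 gives a_0 = 1. Work upward with a_{k+1} = (k - 5) a_k / (k+1)^2:
  a_1 = (0 - 5)(1) / 1^2 = -5/1 = -5
  a_2 = (1 - 5)(-5) / 2^2 = 20/4 = 5
  a_3 = (2 - 5)(5) / 3^2 = -15/9 = -5/3
  a_4 = (3 - 5)(-5/3) / 4^2 = (10/3)/16 = 5/24
  a_5 = (4 - 5)(5/24) / 5^2 = (-5/24)/25 = -1/120
Hence L_5(x) = -x^5/120 + 5 x^4/24 - 5 x^3/3 + 5 x^2 - 5 x + 1.

L_5(x); series = -x^5/120 + 5 x^4/24 - 5 x^3/3 + 5 x^2 - 5 x + 1


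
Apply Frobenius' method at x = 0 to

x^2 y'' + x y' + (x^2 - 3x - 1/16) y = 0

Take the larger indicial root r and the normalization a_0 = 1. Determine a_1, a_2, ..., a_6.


Write in Frobenius form y'' + (p(x)/x) y' + (q(x)/x^2) y = 0:
  p(x) = 1,  q(x) = x^2 - 3x - 1/16.
Indicial equation: r(r-1) + (1) r + (-1/16) = 0 -> roots r_1 = 1/4, r_2 = -1/4.
Take r = r_1 = 1/4. Let y(x) = x^r sum_{n>=0} a_n x^n with a_0 = 1.
Substitute y = x^r sum a_n x^n and match x^{r+n}. The recurrence is
  D(n) a_n - 3 a_{n-1} + 1 a_{n-2} = 0,  where D(n) = (r+n)(r+n-1) + (1)(r+n) + (-1/16).
  a_n = [3 a_{n-1} - 1 a_{n-2}] / D(n).
Since the indicial polynomial factors as (r - r_1)(r - r_2), D(n) = (r_1 + n - r_1)(r_1 + n - r_2) = n(n + 1/2).
Evaluating step by step (a_0 = 1):
  n = 1: D(1) = 1(1 + 1/2) = 3/2; numerator = 3(1) = 3; a_1 = (3)/(3/2) = 2
  n = 2: D(2) = 2(2 + 1/2) = 5; numerator = 3(2) - 1(1) = 5; a_2 = (5)/(5) = 1
  n = 3: D(3) = 3(3 + 1/2) = 21/2; numerator = 3(1) - 1(2) = 1; a_3 = (1)/(21/2) = 2/21
  n = 4: D(4) = 4(4 + 1/2) = 18; numerator = 3(2/21) - 1(1) = -5/7; a_4 = (-5/7)/(18) = -5/126
  n = 5: D(5) = 5(5 + 1/2) = 55/2; numerator = 3(-5/126) - 1(2/21) = -3/14; a_5 = (-3/14)/(55/2) = -3/385
  n = 6: D(6) = 6(6 + 1/2) = 39; numerator = 3(-3/385) - 1(-5/126) = 113/6930; a_6 = (113/6930)/(39) = 113/270270

r = 1/4; a_0 = 1; a_1 = 2; a_2 = 1; a_3 = 2/21; a_4 = -5/126; a_5 = -3/385; a_6 = 113/270270


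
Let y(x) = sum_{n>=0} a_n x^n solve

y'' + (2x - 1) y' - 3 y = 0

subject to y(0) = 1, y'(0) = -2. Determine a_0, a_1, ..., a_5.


Ansatz: y(x) = sum_{n>=0} a_n x^n, so y'(x) = sum_{n>=1} n a_n x^(n-1) and y''(x) = sum_{n>=2} n(n-1) a_n x^(n-2).
Substitute into P(x) y'' + Q(x) y' + R(x) y = 0 with P(x) = 1, Q(x) = 2x - 1, R(x) = -3, and match powers of x.
Initial conditions: a_0 = 1, a_1 = -2.
Setting the coefficient of each power of x to zero and solving order by order (substituting the coefficients already found):
  x^0: 2 a_2 - a_1 - 3 a_0 = 0  ->  2 a_2 = a_1 + 3 a_0 = 1  ->  a_2 = 1/2
  x^1: 6 a_3 - 2 a_2 - a_1 = 0  ->  6 a_3 = 2 a_2 + a_1 = -1  ->  a_3 = -1/6
  x^2: 12 a_4 - 3 a_3 + a_2 = 0  ->  12 a_4 = 3 a_3 - a_2 = -1  ->  a_4 = -1/12
  x^3: 20 a_5 - 4 a_4 + 3 a_3 = 0  ->  20 a_5 = 4 a_4 - 3 a_3 = 1/6  ->  a_5 = 1/120
Truncated series: y(x) = 1 - 2 x + (1/2) x^2 - (1/6) x^3 - (1/12) x^4 + (1/120) x^5 + O(x^6).

a_0 = 1; a_1 = -2; a_2 = 1/2; a_3 = -1/6; a_4 = -1/12; a_5 = 1/120


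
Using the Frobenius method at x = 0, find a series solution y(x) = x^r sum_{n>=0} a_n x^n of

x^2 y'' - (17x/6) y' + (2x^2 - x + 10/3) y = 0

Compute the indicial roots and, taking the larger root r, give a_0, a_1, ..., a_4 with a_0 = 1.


Write in Frobenius form y'' + (p(x)/x) y' + (q(x)/x^2) y = 0:
  p(x) = -17/6,  q(x) = 2x^2 - x + 10/3.
Indicial equation: r(r-1) + (-17/6) r + (10/3) = 0 -> roots r_1 = 5/2, r_2 = 4/3.
Take r = r_1 = 5/2. Let y(x) = x^r sum_{n>=0} a_n x^n with a_0 = 1.
Substitute y = x^r sum a_n x^n and match x^{r+n}. The recurrence is
  D(n) a_n - 1 a_{n-1} + 2 a_{n-2} = 0,  where D(n) = (r+n)(r+n-1) + (-17/6)(r+n) + (10/3).
  a_n = [1 a_{n-1} - 2 a_{n-2}] / D(n).
Since the indicial polynomial factors as (r - r_1)(r - r_2), D(n) = (r_1 + n - r_1)(r_1 + n - r_2) = n(n + 7/6).
Evaluating step by step (a_0 = 1):
  n = 1: D(1) = 1(1 + 7/6) = 13/6; numerator = 1(1) = 1; a_1 = (1)/(13/6) = 6/13
  n = 2: D(2) = 2(2 + 7/6) = 19/3; numerator = 1(6/13) - 2(1) = -20/13; a_2 = (-20/13)/(19/3) = -60/247
  n = 3: D(3) = 3(3 + 7/6) = 25/2; numerator = 1(-60/247) - 2(6/13) = -288/247; a_3 = (-288/247)/(25/2) = -576/6175
  n = 4: D(4) = 4(4 + 7/6) = 62/3; numerator = 1(-576/6175) - 2(-60/247) = 2424/6175; a_4 = (2424/6175)/(62/3) = 3636/191425

r = 5/2; a_0 = 1; a_1 = 6/13; a_2 = -60/247; a_3 = -576/6175; a_4 = 3636/191425


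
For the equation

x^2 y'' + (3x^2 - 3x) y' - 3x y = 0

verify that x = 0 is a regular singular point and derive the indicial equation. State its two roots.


Divide by x^2 to reach normal form y'' + P_1(x) y' + P_2(x) y = 0 with P_1(x) = 3 - 3/x and P_2(x) = -3/x.
x = 0 is a singular point because the y'-coefficient 3 - 3/x has a pole at x = 0 and the y-coefficient -3/x has a pole at x = 0.
It is a regular singular point because x P_1(x) = p(x) = 3x - 3 and x^2 P_2(x) = q(x) = -3x are polynomials, hence analytic at x = 0.
p(0) = -3,  q(0) = 0.
Indicial equation: r(r-1) + p(0) r + q(0) = 0, i.e. r^2 + (p(0) - 1) r + q(0) = 0, i.e. r^2 - 4 r = 0.
Discriminant: (-4)^2 - 4(0) = 16, so r = (4 ± 4)/2.
Solving: r_1 = 4, r_2 = 0.

indicial: r^2 - 4 r = 0; roots r_1 = 4, r_2 = 0


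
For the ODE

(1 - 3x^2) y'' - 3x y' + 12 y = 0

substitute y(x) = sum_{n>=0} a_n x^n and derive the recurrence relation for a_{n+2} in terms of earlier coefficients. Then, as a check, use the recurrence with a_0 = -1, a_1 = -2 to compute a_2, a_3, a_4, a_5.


Substitute y = sum_n a_n x^n.
(1 - 3 x^2) y'' contributes (n+2)(n+1) a_{n+2} - 3 n(n-1) a_n at x^n.
-3 x y'(x) contributes -3 n a_n at x^n.
12 y(x) contributes 12 a_n at x^n.
Matching x^n: (n+2)(n+1) a_{n+2} + (-3 n(n-1) - 3 n + 12) a_n = 0.
Thus a_{n+2} = (3 n(n-1) + 3 n - 12) / ((n+1)(n+2)) * a_n.

Check with a_0 = -1, a_1 = -2 (apply the recurrence for n = 0, 1, 2, 3): a_0 = -1, a_1 = -2, a_2 = 6, a_3 = 3, a_4 = 0, a_5 = 9/4.

a_(n+2) = (3 n(n-1) + 3 n - 12) / ((n+1)(n+2)) * a_n; check: a_0 = -1, a_1 = -2, a_2 = 6, a_3 = 3, a_4 = 0, a_5 = 9/4


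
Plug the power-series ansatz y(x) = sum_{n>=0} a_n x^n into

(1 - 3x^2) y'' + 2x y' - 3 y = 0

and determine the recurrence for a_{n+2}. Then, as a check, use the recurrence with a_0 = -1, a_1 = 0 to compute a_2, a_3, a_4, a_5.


Substitute y = sum_n a_n x^n.
(1 - 3 x^2) y'' contributes (n+2)(n+1) a_{n+2} - 3 n(n-1) a_n at x^n.
2 x y'(x) contributes 2 n a_n at x^n.
-3 y(x) contributes -3 a_n at x^n.
Matching x^n: (n+2)(n+1) a_{n+2} + (-3 n(n-1) + 2 n - 3) a_n = 0.
Thus a_{n+2} = (3 n(n-1) - 2 n + 3) / ((n+1)(n+2)) * a_n.

Check with a_0 = -1, a_1 = 0 (apply the recurrence for n = 0, 1, 2, 3): a_0 = -1, a_1 = 0, a_2 = -3/2, a_3 = 0, a_4 = -5/8, a_5 = 0.

a_(n+2) = (3 n(n-1) - 2 n + 3) / ((n+1)(n+2)) * a_n; check: a_0 = -1, a_1 = 0, a_2 = -3/2, a_3 = 0, a_4 = -5/8, a_5 = 0


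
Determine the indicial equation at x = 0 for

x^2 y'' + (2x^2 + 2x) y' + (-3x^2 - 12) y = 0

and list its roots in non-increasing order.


Divide by x^2 to reach normal form y'' + P_1(x) y' + P_2(x) y = 0 with P_1(x) = 2 + 2/x and P_2(x) = -3 - 12/x^2.
x = 0 is a singular point because the y'-coefficient 2 + 2/x has a pole at x = 0 and the y-coefficient -3 - 12/x^2 has a pole at x = 0.
It is a regular singular point because x P_1(x) = p(x) = 2x + 2 and x^2 P_2(x) = q(x) = -3x^2 - 12 are polynomials, hence analytic at x = 0.
p(0) = 2,  q(0) = -12.
Indicial equation: r(r-1) + p(0) r + q(0) = 0, i.e. r^2 + (p(0) - 1) r + q(0) = 0, i.e. r^2 + 1 r - 12 = 0.
Discriminant: (1)^2 - 4(-12) = 49, so r = (-1 ± 7)/2.
Solving: r_1 = 3, r_2 = -4.

indicial: r^2 + 1 r - 12 = 0; roots r_1 = 3, r_2 = -4


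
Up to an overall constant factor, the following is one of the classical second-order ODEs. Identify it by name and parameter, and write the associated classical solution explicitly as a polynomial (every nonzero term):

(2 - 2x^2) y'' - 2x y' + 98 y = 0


All three coefficients share the factor 2; dividing through by 2 gives  (1 - x^2) y'' - x y' + 49 y = 0.
This matches the Chebyshev equation (1 - x^2) y'' - x y' + n^2 y = 0 (note the -x y' term, not -2x y') with n^2 = 49, so n = 7; the polynomial solution is T_7(x).
With y = sum_k a_k x^k, matching x^k gives (k+2)(k+1) a_{k+2} = (k^2 - n^2) a_k = (k - 7)(k + 7) a_k. The right side vanishes at k = 7, so the series with the parity of 7 terminates at degree 7.
Standard normalization: leading coefficient of T_n is 2^(n-1), so a_7 = 2^6 = 64. Work downward with a_k = (k+1)(k+2) a_{k+2} / ((k - 7)(k + 7)):
  a_5 = (6)(7)(64) / ((5 - 7)(5 + 7)) = 2688/(-24) = -112
  a_3 = (4)(5)(-112) / ((3 - 7)(3 + 7)) = -2240/(-40) = 56
  a_1 = (2)(3)(56) / ((1 - 7)(1 + 7)) = 336/(-48) = -7
Hence T_7(x) = 64 x^7 - 112 x^5 + 56 x^3 - 7 x.

T_7(x); series = 64 x^7 - 112 x^5 + 56 x^3 - 7 x


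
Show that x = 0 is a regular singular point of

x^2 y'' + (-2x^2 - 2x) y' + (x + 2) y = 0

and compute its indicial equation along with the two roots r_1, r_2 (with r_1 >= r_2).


Divide by x^2 to reach normal form y'' + P_1(x) y' + P_2(x) y = 0 with P_1(x) = -2 - 2/x and P_2(x) = 1/x + 2/x^2.
x = 0 is a singular point because the y'-coefficient -2 - 2/x has a pole at x = 0 and the y-coefficient 1/x + 2/x^2 has a pole at x = 0.
It is a regular singular point because x P_1(x) = p(x) = -2x - 2 and x^2 P_2(x) = q(x) = x + 2 are polynomials, hence analytic at x = 0.
p(0) = -2,  q(0) = 2.
Indicial equation: r(r-1) + p(0) r + q(0) = 0, i.e. r^2 + (p(0) - 1) r + q(0) = 0, i.e. r^2 - 3 r + 2 = 0.
Discriminant: (-3)^2 - 4(2) = 1, so r = (3 ± 1)/2.
Solving: r_1 = 2, r_2 = 1.

indicial: r^2 - 3 r + 2 = 0; roots r_1 = 2, r_2 = 1


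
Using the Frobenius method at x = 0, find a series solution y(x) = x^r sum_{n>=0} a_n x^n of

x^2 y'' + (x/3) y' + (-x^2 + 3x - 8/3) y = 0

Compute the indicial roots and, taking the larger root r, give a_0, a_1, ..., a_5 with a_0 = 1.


Write in Frobenius form y'' + (p(x)/x) y' + (q(x)/x^2) y = 0:
  p(x) = 1/3,  q(x) = -x^2 + 3x - 8/3.
Indicial equation: r(r-1) + (1/3) r + (-8/3) = 0 -> roots r_1 = 2, r_2 = -4/3.
Take r = r_1 = 2. Let y(x) = x^r sum_{n>=0} a_n x^n with a_0 = 1.
Substitute y = x^r sum a_n x^n and match x^{r+n}. The recurrence is
  D(n) a_n + 3 a_{n-1} - 1 a_{n-2} = 0,  where D(n) = (r+n)(r+n-1) + (1/3)(r+n) + (-8/3).
  a_n = [-3 a_{n-1} + 1 a_{n-2}] / D(n).
Since the indicial polynomial factors as (r - r_1)(r - r_2), D(n) = (r_1 + n - r_1)(r_1 + n - r_2) = n(n + 10/3).
Evaluating step by step (a_0 = 1):
  n = 1: D(1) = 1(1 + 10/3) = 13/3; numerator = -3(1) = -3; a_1 = (-3)/(13/3) = -9/13
  n = 2: D(2) = 2(2 + 10/3) = 32/3; numerator = -3(-9/13) + 1(1) = 40/13; a_2 = (40/13)/(32/3) = 15/52
  n = 3: D(3) = 3(3 + 10/3) = 19; numerator = -3(15/52) + 1(-9/13) = -81/52; a_3 = (-81/52)/(19) = -81/988
  n = 4: D(4) = 4(4 + 10/3) = 88/3; numerator = -3(-81/988) + 1(15/52) = 132/247; a_4 = (132/247)/(88/3) = 9/494
  n = 5: D(5) = 5(5 + 10/3) = 125/3; numerator = -3(9/494) + 1(-81/988) = -135/988; a_5 = (-135/988)/(125/3) = -81/24700

r = 2; a_0 = 1; a_1 = -9/13; a_2 = 15/52; a_3 = -81/988; a_4 = 9/494; a_5 = -81/24700


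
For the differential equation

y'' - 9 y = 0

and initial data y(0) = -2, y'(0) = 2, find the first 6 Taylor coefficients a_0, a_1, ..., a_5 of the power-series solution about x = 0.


Ansatz: y(x) = sum_{n>=0} a_n x^n, so y'(x) = sum_{n>=1} n a_n x^(n-1) and y''(x) = sum_{n>=2} n(n-1) a_n x^(n-2).
Substitute into P(x) y'' + Q(x) y' + R(x) y = 0 with P(x) = 1, Q(x) = 0, R(x) = -9, and match powers of x.
Initial conditions: a_0 = -2, a_1 = 2.
Setting the coefficient of each power of x to zero and solving order by order (substituting the coefficients already found):
  x^0: 2 a_2 - 9 a_0 = 0  ->  2 a_2 = 9 a_0 = -18  ->  a_2 = -9
  x^1: 6 a_3 - 9 a_1 = 0  ->  6 a_3 = 9 a_1 = 18  ->  a_3 = 3
  x^2: 12 a_4 - 9 a_2 = 0  ->  12 a_4 = 9 a_2 = -81  ->  a_4 = -27/4
  x^3: 20 a_5 - 9 a_3 = 0  ->  20 a_5 = 9 a_3 = 27  ->  a_5 = 27/20
Truncated series: y(x) = -2 + 2 x - 9 x^2 + 3 x^3 - (27/4) x^4 + (27/20) x^5 + O(x^6).

a_0 = -2; a_1 = 2; a_2 = -9; a_3 = 3; a_4 = -27/4; a_5 = 27/20


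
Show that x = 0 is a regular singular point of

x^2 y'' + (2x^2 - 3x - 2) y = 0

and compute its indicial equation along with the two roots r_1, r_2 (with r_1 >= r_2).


Divide by x^2 to reach normal form y'' + P_1(x) y' + P_2(x) y = 0 with P_1(x) = 0 and P_2(x) = 2 - 3/x - 2/x^2.
x = 0 is a singular point because the y-coefficient 2 - 3/x - 2/x^2 has a pole at x = 0.
It is a regular singular point because x P_1(x) = p(x) = 0 and x^2 P_2(x) = q(x) = 2x^2 - 3x - 2 are polynomials, hence analytic at x = 0.
p(0) = 0,  q(0) = -2.
Indicial equation: r(r-1) + p(0) r + q(0) = 0, i.e. r^2 + (p(0) - 1) r + q(0) = 0, i.e. r^2 - 1 r - 2 = 0.
Discriminant: (-1)^2 - 4(-2) = 9, so r = (1 ± 3)/2.
Solving: r_1 = 2, r_2 = -1.

indicial: r^2 - 1 r - 2 = 0; roots r_1 = 2, r_2 = -1


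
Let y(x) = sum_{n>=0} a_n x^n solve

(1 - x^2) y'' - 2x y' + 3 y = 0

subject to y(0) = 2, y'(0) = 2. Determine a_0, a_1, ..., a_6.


Ansatz: y(x) = sum_{n>=0} a_n x^n, so y'(x) = sum_{n>=1} n a_n x^(n-1) and y''(x) = sum_{n>=2} n(n-1) a_n x^(n-2).
Substitute into P(x) y'' + Q(x) y' + R(x) y = 0 with P(x) = 1 - x^2, Q(x) = -2x, R(x) = 3, and match powers of x.
Initial conditions: a_0 = 2, a_1 = 2.
Setting the coefficient of each power of x to zero and solving order by order (substituting the coefficients already found):
  x^0: 2 a_2 + 3 a_0 = 0  ->  2 a_2 = -3 a_0 = -6  ->  a_2 = -3
  x^1: 6 a_3 + a_1 = 0  ->  6 a_3 = -a_1 = -2  ->  a_3 = -1/3
  x^2: 12 a_4 - 3 a_2 = 0  ->  12 a_4 = 3 a_2 = -9  ->  a_4 = -3/4
  x^3: 20 a_5 - 9 a_3 = 0  ->  20 a_5 = 9 a_3 = -3  ->  a_5 = -3/20
  x^4: 30 a_6 - 17 a_4 = 0  ->  30 a_6 = 17 a_4 = -51/4  ->  a_6 = -17/40
Truncated series: y(x) = 2 + 2 x - 3 x^2 - (1/3) x^3 - (3/4) x^4 - (3/20) x^5 - (17/40) x^6 + O(x^7).

a_0 = 2; a_1 = 2; a_2 = -3; a_3 = -1/3; a_4 = -3/4; a_5 = -3/20; a_6 = -17/40


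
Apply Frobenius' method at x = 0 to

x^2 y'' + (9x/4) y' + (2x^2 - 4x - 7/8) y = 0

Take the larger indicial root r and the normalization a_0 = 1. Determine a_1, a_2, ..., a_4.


Write in Frobenius form y'' + (p(x)/x) y' + (q(x)/x^2) y = 0:
  p(x) = 9/4,  q(x) = 2x^2 - 4x - 7/8.
Indicial equation: r(r-1) + (9/4) r + (-7/8) = 0 -> roots r_1 = 1/2, r_2 = -7/4.
Take r = r_1 = 1/2. Let y(x) = x^r sum_{n>=0} a_n x^n with a_0 = 1.
Substitute y = x^r sum a_n x^n and match x^{r+n}. The recurrence is
  D(n) a_n - 4 a_{n-1} + 2 a_{n-2} = 0,  where D(n) = (r+n)(r+n-1) + (9/4)(r+n) + (-7/8).
  a_n = [4 a_{n-1} - 2 a_{n-2}] / D(n).
Since the indicial polynomial factors as (r - r_1)(r - r_2), D(n) = (r_1 + n - r_1)(r_1 + n - r_2) = n(n + 9/4).
Evaluating step by step (a_0 = 1):
  n = 1: D(1) = 1(1 + 9/4) = 13/4; numerator = 4(1) = 4; a_1 = (4)/(13/4) = 16/13
  n = 2: D(2) = 2(2 + 9/4) = 17/2; numerator = 4(16/13) - 2(1) = 38/13; a_2 = (38/13)/(17/2) = 76/221
  n = 3: D(3) = 3(3 + 9/4) = 63/4; numerator = 4(76/221) - 2(16/13) = -240/221; a_3 = (-240/221)/(63/4) = -320/4641
  n = 4: D(4) = 4(4 + 9/4) = 25; numerator = 4(-320/4641) - 2(76/221) = -344/357; a_4 = (-344/357)/(25) = -344/8925

r = 1/2; a_0 = 1; a_1 = 16/13; a_2 = 76/221; a_3 = -320/4641; a_4 = -344/8925


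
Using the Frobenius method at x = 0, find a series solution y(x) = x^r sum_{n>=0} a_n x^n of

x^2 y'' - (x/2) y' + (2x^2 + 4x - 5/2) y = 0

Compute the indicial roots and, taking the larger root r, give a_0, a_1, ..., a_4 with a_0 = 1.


Write in Frobenius form y'' + (p(x)/x) y' + (q(x)/x^2) y = 0:
  p(x) = -1/2,  q(x) = 2x^2 + 4x - 5/2.
Indicial equation: r(r-1) + (-1/2) r + (-5/2) = 0 -> roots r_1 = 5/2, r_2 = -1.
Take r = r_1 = 5/2. Let y(x) = x^r sum_{n>=0} a_n x^n with a_0 = 1.
Substitute y = x^r sum a_n x^n and match x^{r+n}. The recurrence is
  D(n) a_n + 4 a_{n-1} + 2 a_{n-2} = 0,  where D(n) = (r+n)(r+n-1) + (-1/2)(r+n) + (-5/2).
  a_n = [-4 a_{n-1} - 2 a_{n-2}] / D(n).
Since the indicial polynomial factors as (r - r_1)(r - r_2), D(n) = (r_1 + n - r_1)(r_1 + n - r_2) = n(n + 7/2).
Evaluating step by step (a_0 = 1):
  n = 1: D(1) = 1(1 + 7/2) = 9/2; numerator = -4(1) = -4; a_1 = (-4)/(9/2) = -8/9
  n = 2: D(2) = 2(2 + 7/2) = 11; numerator = -4(-8/9) - 2(1) = 14/9; a_2 = (14/9)/(11) = 14/99
  n = 3: D(3) = 3(3 + 7/2) = 39/2; numerator = -4(14/99) - 2(-8/9) = 40/33; a_3 = (40/33)/(39/2) = 80/1287
  n = 4: D(4) = 4(4 + 7/2) = 30; numerator = -4(80/1287) - 2(14/99) = -76/143; a_4 = (-76/143)/(30) = -38/2145

r = 5/2; a_0 = 1; a_1 = -8/9; a_2 = 14/99; a_3 = 80/1287; a_4 = -38/2145


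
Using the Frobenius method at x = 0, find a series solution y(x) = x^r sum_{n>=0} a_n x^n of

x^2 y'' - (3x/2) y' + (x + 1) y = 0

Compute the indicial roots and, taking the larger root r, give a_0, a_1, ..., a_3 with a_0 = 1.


Write in Frobenius form y'' + (p(x)/x) y' + (q(x)/x^2) y = 0:
  p(x) = -3/2,  q(x) = x + 1.
Indicial equation: r(r-1) + (-3/2) r + (1) = 0 -> roots r_1 = 2, r_2 = 1/2.
Take r = r_1 = 2. Let y(x) = x^r sum_{n>=0} a_n x^n with a_0 = 1.
Substitute y = x^r sum a_n x^n and match x^{r+n}. The recurrence is
  D(n) a_n + 1 a_{n-1} = 0,  where D(n) = (r+n)(r+n-1) + (-3/2)(r+n) + (1).
  a_n = -1 / D(n) * a_{n-1}.
Since the indicial polynomial factors as (r - r_1)(r - r_2), D(n) = (r_1 + n - r_1)(r_1 + n - r_2) = n(n + 3/2).
Evaluating step by step (a_0 = 1):
  n = 1: D(1) = 1(1 + 3/2) = 5/2; numerator = -1(1) = -1; a_1 = (-1)/(5/2) = -2/5
  n = 2: D(2) = 2(2 + 3/2) = 7; numerator = -1(-2/5) = 2/5; a_2 = (2/5)/(7) = 2/35
  n = 3: D(3) = 3(3 + 3/2) = 27/2; numerator = -1(2/35) = -2/35; a_3 = (-2/35)/(27/2) = -4/945

r = 2; a_0 = 1; a_1 = -2/5; a_2 = 2/35; a_3 = -4/945


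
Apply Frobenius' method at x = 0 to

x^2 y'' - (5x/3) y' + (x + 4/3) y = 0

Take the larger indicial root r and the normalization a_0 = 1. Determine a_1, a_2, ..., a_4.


Write in Frobenius form y'' + (p(x)/x) y' + (q(x)/x^2) y = 0:
  p(x) = -5/3,  q(x) = x + 4/3.
Indicial equation: r(r-1) + (-5/3) r + (4/3) = 0 -> roots r_1 = 2, r_2 = 2/3.
Take r = r_1 = 2. Let y(x) = x^r sum_{n>=0} a_n x^n with a_0 = 1.
Substitute y = x^r sum a_n x^n and match x^{r+n}. The recurrence is
  D(n) a_n + 1 a_{n-1} = 0,  where D(n) = (r+n)(r+n-1) + (-5/3)(r+n) + (4/3).
  a_n = -1 / D(n) * a_{n-1}.
Since the indicial polynomial factors as (r - r_1)(r - r_2), D(n) = (r_1 + n - r_1)(r_1 + n - r_2) = n(n + 4/3).
Evaluating step by step (a_0 = 1):
  n = 1: D(1) = 1(1 + 4/3) = 7/3; numerator = -1(1) = -1; a_1 = (-1)/(7/3) = -3/7
  n = 2: D(2) = 2(2 + 4/3) = 20/3; numerator = -1(-3/7) = 3/7; a_2 = (3/7)/(20/3) = 9/140
  n = 3: D(3) = 3(3 + 4/3) = 13; numerator = -1(9/140) = -9/140; a_3 = (-9/140)/(13) = -9/1820
  n = 4: D(4) = 4(4 + 4/3) = 64/3; numerator = -1(-9/1820) = 9/1820; a_4 = (9/1820)/(64/3) = 27/116480

r = 2; a_0 = 1; a_1 = -3/7; a_2 = 9/140; a_3 = -9/1820; a_4 = 27/116480


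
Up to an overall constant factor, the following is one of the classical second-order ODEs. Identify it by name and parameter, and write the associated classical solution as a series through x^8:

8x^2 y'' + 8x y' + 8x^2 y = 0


All three coefficients share the factor 8; dividing through by 8 gives  x^2 y'' + x y' + x^2 y = 0.
This matches the Bessel equation x^2 y'' + x y' + (x^2 - nu^2) y = 0 with nu^2 = 0, so nu = 0; the solution bounded at x = 0 is J_0(x).
Frobenius at x = 0: indicial roots ±nu; for r = nu the recurrence k(k + 2nu) c_k = -c_{k-2} gives the standard series J_nu(x) = sum_{k>=0} (-1)^k / (k! (k+nu)!) (x/2)^(2k+nu). Evaluate the first 5 terms:
  k = 0: (-1)^0 / (0! * 0! * 2^0) x^0 = 1/(1*1*1) x^0 = (1) x^0
  k = 1: (-1)^1 / (1! * 1! * 2^2) x^2 = -1/(1*1*4) x^2 = (-1/4) x^2
  k = 2: (-1)^2 / (2! * 2! * 2^4) x^4 = 1/(2*2*16) x^4 = (1/64) x^4
  k = 3: (-1)^3 / (3! * 3! * 2^6) x^6 = -1/(6*6*64) x^6 = (-1/2304) x^6
  k = 4: (-1)^4 / (4! * 4! * 2^8) x^8 = 1/(24*24*256) x^8 = (1/147456) x^8
Hence J_0(x) = x^8/147456 - x^6/2304 + x^4/64 - x^2/4 + 1 + ....

J_0(x); series = x^8/147456 - x^6/2304 + x^4/64 - x^2/4 + 1


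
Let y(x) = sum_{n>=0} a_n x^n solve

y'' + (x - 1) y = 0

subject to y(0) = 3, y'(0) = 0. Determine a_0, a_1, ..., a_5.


Ansatz: y(x) = sum_{n>=0} a_n x^n, so y'(x) = sum_{n>=1} n a_n x^(n-1) and y''(x) = sum_{n>=2} n(n-1) a_n x^(n-2).
Substitute into P(x) y'' + Q(x) y' + R(x) y = 0 with P(x) = 1, Q(x) = 0, R(x) = x - 1, and match powers of x.
Initial conditions: a_0 = 3, a_1 = 0.
Setting the coefficient of each power of x to zero and solving order by order (substituting the coefficients already found):
  x^0: 2 a_2 - a_0 = 0  ->  2 a_2 = a_0 = 3  ->  a_2 = 3/2
  x^1: 6 a_3 - a_1 + a_0 = 0  ->  6 a_3 = a_1 - a_0 = -3  ->  a_3 = -1/2
  x^2: 12 a_4 - a_2 + a_1 = 0  ->  12 a_4 = a_2 - a_1 = 3/2  ->  a_4 = 1/8
  x^3: 20 a_5 - a_3 + a_2 = 0  ->  20 a_5 = a_3 - a_2 = -2  ->  a_5 = -1/10
Truncated series: y(x) = 3 + (3/2) x^2 - (1/2) x^3 + (1/8) x^4 - (1/10) x^5 + O(x^6).

a_0 = 3; a_1 = 0; a_2 = 3/2; a_3 = -1/2; a_4 = 1/8; a_5 = -1/10


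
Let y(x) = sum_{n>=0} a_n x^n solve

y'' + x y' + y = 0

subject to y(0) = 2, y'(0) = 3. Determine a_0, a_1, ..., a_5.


Ansatz: y(x) = sum_{n>=0} a_n x^n, so y'(x) = sum_{n>=1} n a_n x^(n-1) and y''(x) = sum_{n>=2} n(n-1) a_n x^(n-2).
Substitute into P(x) y'' + Q(x) y' + R(x) y = 0 with P(x) = 1, Q(x) = x, R(x) = 1, and match powers of x.
Initial conditions: a_0 = 2, a_1 = 3.
Setting the coefficient of each power of x to zero and solving order by order (substituting the coefficients already found):
  x^0: 2 a_2 + a_0 = 0  ->  2 a_2 = -a_0 = -2  ->  a_2 = -1
  x^1: 6 a_3 + 2 a_1 = 0  ->  6 a_3 = -2 a_1 = -6  ->  a_3 = -1
  x^2: 12 a_4 + 3 a_2 = 0  ->  12 a_4 = -3 a_2 = 3  ->  a_4 = 1/4
  x^3: 20 a_5 + 4 a_3 = 0  ->  20 a_5 = -4 a_3 = 4  ->  a_5 = 1/5
Truncated series: y(x) = 2 + 3 x - x^2 - x^3 + (1/4) x^4 + (1/5) x^5 + O(x^6).

a_0 = 2; a_1 = 3; a_2 = -1; a_3 = -1; a_4 = 1/4; a_5 = 1/5


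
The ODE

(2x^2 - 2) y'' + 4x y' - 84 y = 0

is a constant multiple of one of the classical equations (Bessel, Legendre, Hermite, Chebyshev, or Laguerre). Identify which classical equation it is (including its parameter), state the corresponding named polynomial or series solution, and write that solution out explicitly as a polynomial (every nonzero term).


All three coefficients share the factor -2; dividing through by -2 gives  (1 - x^2) y'' - 2x y' + 42 y = 0.
This matches the Legendre equation (1 - x^2) y'' - 2x y' + n(n+1) y = 0 (note the -2x y' term) with n(n+1) = 42, so n = 6; the polynomial solution is P_6(x).
With y = sum_k a_k x^k, matching x^k gives (k+2)(k+1) a_{k+2} = [k(k+1) - n(n+1)] a_k = (k - 6)(k + 7) a_k. The right side vanishes at k = 6, so the series with the parity of 6 terminates at degree 6.
Standard normalization (P_n(1) = 1): leading coefficient (2n)!/(2^n (n!)^2) = 479001600/(64*518400) = 231/16, so a_6 = 231/16. Work downward with a_k = (k+1)(k+2) a_{k+2} / ((k - 6)(k + 7)):
  a_4 = (5)(6)(231/16) / ((4 - 6)(4 + 7)) = (3465/8)/(-22) = -315/16
  a_2 = (3)(4)(-315/16) / ((2 - 6)(2 + 7)) = (-945/4)/(-36) = 105/16
  a_0 = (1)(2)(105/16) / ((0 - 6)(0 + 7)) = (105/8)/(-42) = -5/16
Hence P_6(x) = 231 x^6/16 - 315 x^4/16 + 105 x^2/16 - 5/16.

P_6(x); series = 231 x^6/16 - 315 x^4/16 + 105 x^2/16 - 5/16


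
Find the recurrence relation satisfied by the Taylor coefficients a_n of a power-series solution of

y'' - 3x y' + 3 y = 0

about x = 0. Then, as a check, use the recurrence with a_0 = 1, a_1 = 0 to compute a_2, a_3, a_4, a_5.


Substitute y = sum_n a_n x^n.
y''(x) has coefficient (n+2)(n+1) a_{n+2} at x^n;
-3 x y'(x) has coefficient -3 n a_n at x^n (shift);
3 y(x) has coefficient 3 a_n at x^n.
Matching x^n: (n+2)(n+1) a_{n+2} + (-3n + 3) a_n = 0.
Thus a_{n+2} = (3n - 3) / ((n+1)(n+2)) * a_n.

Check with a_0 = 1, a_1 = 0 (apply the recurrence for n = 0, 1, 2, 3): a_0 = 1, a_1 = 0, a_2 = -3/2, a_3 = 0, a_4 = -3/8, a_5 = 0.

a_(n+2) = (3n - 3) / ((n+1)(n+2)) * a_n; check: a_0 = 1, a_1 = 0, a_2 = -3/2, a_3 = 0, a_4 = -3/8, a_5 = 0


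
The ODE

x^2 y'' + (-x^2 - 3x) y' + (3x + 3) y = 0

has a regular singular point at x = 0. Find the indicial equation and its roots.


Divide by x^2 to reach normal form y'' + P_1(x) y' + P_2(x) y = 0 with P_1(x) = -1 - 3/x and P_2(x) = 3/x + 3/x^2.
x = 0 is a singular point because the y'-coefficient -1 - 3/x has a pole at x = 0 and the y-coefficient 3/x + 3/x^2 has a pole at x = 0.
It is a regular singular point because x P_1(x) = p(x) = -x - 3 and x^2 P_2(x) = q(x) = 3x + 3 are polynomials, hence analytic at x = 0.
p(0) = -3,  q(0) = 3.
Indicial equation: r(r-1) + p(0) r + q(0) = 0, i.e. r^2 + (p(0) - 1) r + q(0) = 0, i.e. r^2 - 4 r + 3 = 0.
Discriminant: (-4)^2 - 4(3) = 4, so r = (4 ± 2)/2.
Solving: r_1 = 3, r_2 = 1.

indicial: r^2 - 4 r + 3 = 0; roots r_1 = 3, r_2 = 1


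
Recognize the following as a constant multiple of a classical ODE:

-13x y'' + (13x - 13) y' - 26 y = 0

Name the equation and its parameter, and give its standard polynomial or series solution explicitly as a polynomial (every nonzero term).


All three coefficients share the factor -13; dividing through by -13 gives  x y'' + (1 - x) y' + 2 y = 0.
This matches the Laguerre equation x y'' + (1 - x) y' + n y = 0 with n = 2; the polynomial solution is L_2(x).
With y = sum_k a_k x^k, matching x^k gives (k+1)k a_{k+1} + (k+1) a_{k+1} - k a_k + n a_k = 0, i.e. (k+1)^2 a_{k+1} = (k - n) a_k = (k - 2) a_k. The right side vanishes at k = 2, so the series terminates at degree 2.
Standard normalization L_n(0) = 1 gives a_0 = 1. Work upward with a_{k+1} = (k - 2) a_k / (k+1)^2:
  a_1 = (0 - 2)(1) / 1^2 = -2/1 = -2
  a_2 = (1 - 2)(-2) / 2^2 = 2/4 = 1/2
Hence L_2(x) = x^2/2 - 2 x + 1.

L_2(x); series = x^2/2 - 2 x + 1


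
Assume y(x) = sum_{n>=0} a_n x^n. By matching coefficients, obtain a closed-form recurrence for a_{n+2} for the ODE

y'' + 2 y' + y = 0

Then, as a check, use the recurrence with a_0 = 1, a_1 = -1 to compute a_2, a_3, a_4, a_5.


Substitute y = sum_n a_n x^n.
y''(x) has coefficient (n+2)(n+1) a_{n+2} at x^n;
2 y'(x) has coefficient 2 (n+1) a_{n+1} at x^n;
y(x) has coefficient 1 a_n at x^n.
Matching x^n: (n+2)(n+1) a_{n+2} + 2 (n+1) a_{n+1} + 1 a_n = 0.
Thus a_{n+2} = [-2 (n+1) a_{n+1} - 1 a_n] / ((n+1)(n+2)).

Check with a_0 = 1, a_1 = -1 (apply the recurrence for n = 0, 1, 2, 3): a_0 = 1, a_1 = -1, a_2 = 1/2, a_3 = -1/6, a_4 = 1/24, a_5 = -1/120.

a_(n+2) = [-2 (n+1) a_(n+1) - 1 a_n] / ((n+1)(n+2)); check: a_0 = 1, a_1 = -1, a_2 = 1/2, a_3 = -1/6, a_4 = 1/24, a_5 = -1/120


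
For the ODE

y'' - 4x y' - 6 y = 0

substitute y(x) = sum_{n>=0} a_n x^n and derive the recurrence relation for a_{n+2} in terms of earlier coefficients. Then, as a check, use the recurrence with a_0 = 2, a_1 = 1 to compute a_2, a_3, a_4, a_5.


Substitute y = sum_n a_n x^n.
y''(x) has coefficient (n+2)(n+1) a_{n+2} at x^n;
-4 x y'(x) has coefficient -4 n a_n at x^n (shift);
-6 y(x) has coefficient -6 a_n at x^n.
Matching x^n: (n+2)(n+1) a_{n+2} + (-4n - 6) a_n = 0.
Thus a_{n+2} = (4n + 6) / ((n+1)(n+2)) * a_n.

Check with a_0 = 2, a_1 = 1 (apply the recurrence for n = 0, 1, 2, 3): a_0 = 2, a_1 = 1, a_2 = 6, a_3 = 5/3, a_4 = 7, a_5 = 3/2.

a_(n+2) = (4n + 6) / ((n+1)(n+2)) * a_n; check: a_0 = 2, a_1 = 1, a_2 = 6, a_3 = 5/3, a_4 = 7, a_5 = 3/2


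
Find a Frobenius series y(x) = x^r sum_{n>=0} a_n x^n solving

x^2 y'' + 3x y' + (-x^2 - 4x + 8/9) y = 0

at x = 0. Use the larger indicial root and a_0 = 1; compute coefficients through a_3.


Write in Frobenius form y'' + (p(x)/x) y' + (q(x)/x^2) y = 0:
  p(x) = 3,  q(x) = -x^2 - 4x + 8/9.
Indicial equation: r(r-1) + (3) r + (8/9) = 0 -> roots r_1 = -2/3, r_2 = -4/3.
Take r = r_1 = -2/3. Let y(x) = x^r sum_{n>=0} a_n x^n with a_0 = 1.
Substitute y = x^r sum a_n x^n and match x^{r+n}. The recurrence is
  D(n) a_n - 4 a_{n-1} - 1 a_{n-2} = 0,  where D(n) = (r+n)(r+n-1) + (3)(r+n) + (8/9).
  a_n = [4 a_{n-1} + 1 a_{n-2}] / D(n).
Since the indicial polynomial factors as (r - r_1)(r - r_2), D(n) = (r_1 + n - r_1)(r_1 + n - r_2) = n(n + 2/3).
Evaluating step by step (a_0 = 1):
  n = 1: D(1) = 1(1 + 2/3) = 5/3; numerator = 4(1) = 4; a_1 = (4)/(5/3) = 12/5
  n = 2: D(2) = 2(2 + 2/3) = 16/3; numerator = 4(12/5) + 1(1) = 53/5; a_2 = (53/5)/(16/3) = 159/80
  n = 3: D(3) = 3(3 + 2/3) = 11; numerator = 4(159/80) + 1(12/5) = 207/20; a_3 = (207/20)/(11) = 207/220

r = -2/3; a_0 = 1; a_1 = 12/5; a_2 = 159/80; a_3 = 207/220


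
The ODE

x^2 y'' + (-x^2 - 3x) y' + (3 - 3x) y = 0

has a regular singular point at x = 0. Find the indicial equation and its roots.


Divide by x^2 to reach normal form y'' + P_1(x) y' + P_2(x) y = 0 with P_1(x) = -1 - 3/x and P_2(x) = -3/x + 3/x^2.
x = 0 is a singular point because the y'-coefficient -1 - 3/x has a pole at x = 0 and the y-coefficient -3/x + 3/x^2 has a pole at x = 0.
It is a regular singular point because x P_1(x) = p(x) = -x - 3 and x^2 P_2(x) = q(x) = 3 - 3x are polynomials, hence analytic at x = 0.
p(0) = -3,  q(0) = 3.
Indicial equation: r(r-1) + p(0) r + q(0) = 0, i.e. r^2 + (p(0) - 1) r + q(0) = 0, i.e. r^2 - 4 r + 3 = 0.
Discriminant: (-4)^2 - 4(3) = 4, so r = (4 ± 2)/2.
Solving: r_1 = 3, r_2 = 1.

indicial: r^2 - 4 r + 3 = 0; roots r_1 = 3, r_2 = 1


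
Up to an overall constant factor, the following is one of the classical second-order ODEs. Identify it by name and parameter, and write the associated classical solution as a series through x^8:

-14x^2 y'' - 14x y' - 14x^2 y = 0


All three coefficients share the factor -14; dividing through by -14 gives  x^2 y'' + x y' + x^2 y = 0.
This matches the Bessel equation x^2 y'' + x y' + (x^2 - nu^2) y = 0 with nu^2 = 0, so nu = 0; the solution bounded at x = 0 is J_0(x).
Frobenius at x = 0: indicial roots ±nu; for r = nu the recurrence k(k + 2nu) c_k = -c_{k-2} gives the standard series J_nu(x) = sum_{k>=0} (-1)^k / (k! (k+nu)!) (x/2)^(2k+nu). Evaluate the first 5 terms:
  k = 0: (-1)^0 / (0! * 0! * 2^0) x^0 = 1/(1*1*1) x^0 = (1) x^0
  k = 1: (-1)^1 / (1! * 1! * 2^2) x^2 = -1/(1*1*4) x^2 = (-1/4) x^2
  k = 2: (-1)^2 / (2! * 2! * 2^4) x^4 = 1/(2*2*16) x^4 = (1/64) x^4
  k = 3: (-1)^3 / (3! * 3! * 2^6) x^6 = -1/(6*6*64) x^6 = (-1/2304) x^6
  k = 4: (-1)^4 / (4! * 4! * 2^8) x^8 = 1/(24*24*256) x^8 = (1/147456) x^8
Hence J_0(x) = x^8/147456 - x^6/2304 + x^4/64 - x^2/4 + 1 + ....

J_0(x); series = x^8/147456 - x^6/2304 + x^4/64 - x^2/4 + 1


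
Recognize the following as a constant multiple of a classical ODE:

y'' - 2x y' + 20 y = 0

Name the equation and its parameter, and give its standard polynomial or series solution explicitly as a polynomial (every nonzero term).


The equation is already in a standard form:  y'' - 2x y' + 20 y = 0.
This matches the Hermite equation y'' - 2x y' + 2n y = 0 with 2n = 20, so n = 10; the polynomial solution is H_10(x).
With y = sum_k a_k x^k, matching x^k gives (k+2)(k+1) a_{k+2} = 2(k - n) a_k = 2(k - 10) a_k. The right side vanishes at k = 10, so the series with the parity of 10 terminates at degree 10.
Standard normalization: leading coefficient of H_n is 2^n, so a_10 = 2^10 = 1024. Work downward with a_k = (k+1)(k+2) a_{k+2} / (2(k - n)):
  a_8 = (9)(10)(1024) / (2(8 - 10)) = 92160/(-4) = -23040
  a_6 = (7)(8)(-23040) / (2(6 - 10)) = -1290240/(-8) = 161280
  a_4 = (5)(6)(161280) / (2(4 - 10)) = 4838400/(-12) = -403200
  a_2 = (3)(4)(-403200) / (2(2 - 10)) = -4838400/(-16) = 302400
  a_0 = (1)(2)(302400) / (2(0 - 10)) = 604800/(-20) = -30240
Hence H_10(x) = 1024 x^10 - 23040 x^8 + 161280 x^6 - 403200 x^4 + 302400 x^2 - 30240.

H_10(x); series = 1024 x^10 - 23040 x^8 + 161280 x^6 - 403200 x^4 + 302400 x^2 - 30240


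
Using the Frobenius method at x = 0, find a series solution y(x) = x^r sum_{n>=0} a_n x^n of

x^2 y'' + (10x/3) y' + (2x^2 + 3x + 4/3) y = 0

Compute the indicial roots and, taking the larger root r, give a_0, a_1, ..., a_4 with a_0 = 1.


Write in Frobenius form y'' + (p(x)/x) y' + (q(x)/x^2) y = 0:
  p(x) = 10/3,  q(x) = 2x^2 + 3x + 4/3.
Indicial equation: r(r-1) + (10/3) r + (4/3) = 0 -> roots r_1 = -1, r_2 = -4/3.
Take r = r_1 = -1. Let y(x) = x^r sum_{n>=0} a_n x^n with a_0 = 1.
Substitute y = x^r sum a_n x^n and match x^{r+n}. The recurrence is
  D(n) a_n + 3 a_{n-1} + 2 a_{n-2} = 0,  where D(n) = (r+n)(r+n-1) + (10/3)(r+n) + (4/3).
  a_n = [-3 a_{n-1} - 2 a_{n-2}] / D(n).
Since the indicial polynomial factors as (r - r_1)(r - r_2), D(n) = (r_1 + n - r_1)(r_1 + n - r_2) = n(n + 1/3).
Evaluating step by step (a_0 = 1):
  n = 1: D(1) = 1(1 + 1/3) = 4/3; numerator = -3(1) = -3; a_1 = (-3)/(4/3) = -9/4
  n = 2: D(2) = 2(2 + 1/3) = 14/3; numerator = -3(-9/4) - 2(1) = 19/4; a_2 = (19/4)/(14/3) = 57/56
  n = 3: D(3) = 3(3 + 1/3) = 10; numerator = -3(57/56) - 2(-9/4) = 81/56; a_3 = (81/56)/(10) = 81/560
  n = 4: D(4) = 4(4 + 1/3) = 52/3; numerator = -3(81/560) - 2(57/56) = -1383/560; a_4 = (-1383/560)/(52/3) = -4149/29120

r = -1; a_0 = 1; a_1 = -9/4; a_2 = 57/56; a_3 = 81/560; a_4 = -4149/29120
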